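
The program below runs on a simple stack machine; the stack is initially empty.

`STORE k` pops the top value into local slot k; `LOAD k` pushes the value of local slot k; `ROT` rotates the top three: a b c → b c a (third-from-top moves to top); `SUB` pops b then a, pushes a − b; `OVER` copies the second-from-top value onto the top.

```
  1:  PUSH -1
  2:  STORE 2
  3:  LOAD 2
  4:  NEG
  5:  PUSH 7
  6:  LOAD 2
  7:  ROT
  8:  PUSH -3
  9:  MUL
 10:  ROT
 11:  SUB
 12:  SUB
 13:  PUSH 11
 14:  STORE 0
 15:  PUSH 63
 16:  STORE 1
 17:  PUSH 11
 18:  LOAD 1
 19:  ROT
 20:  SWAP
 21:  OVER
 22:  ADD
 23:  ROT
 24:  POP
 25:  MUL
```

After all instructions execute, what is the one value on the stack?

PUSH -1 : -1
STORE 2 : (empty)
LOAD 2  : -1
NEG     : 1
PUSH 7  : 1 7
LOAD 2  : 1 7 -1
ROT     : 7 -1 1
PUSH -3 : 7 -1 1 -3
MUL     : 7 -1 -3
ROT     : -1 -3 7
SUB     : -1 -10
SUB     : 9
PUSH 11 : 9 11
STORE 0 : 9
PUSH 63 : 9 63
STORE 1 : 9
PUSH 11 : 9 11
LOAD 1  : 9 11 63
ROT     : 11 63 9
SWAP    : 11 9 63
OVER    : 11 9 63 9
ADD     : 11 9 72
ROT     : 9 72 11
POP     : 9 72
MUL     : 648

648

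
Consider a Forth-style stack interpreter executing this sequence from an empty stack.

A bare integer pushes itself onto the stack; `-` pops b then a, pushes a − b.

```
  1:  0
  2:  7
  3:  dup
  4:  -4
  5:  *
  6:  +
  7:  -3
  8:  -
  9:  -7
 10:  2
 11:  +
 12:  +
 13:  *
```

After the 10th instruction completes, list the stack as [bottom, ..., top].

[0, -18, -7, 2]

0    [0]
7    [0, 7]
dup  [0, 7, 7]
-4   [0, 7, 7, -4]
*    [0, 7, -28]
+    [0, -21]
-3   [0, -21, -3]
-    [0, -18]
-7   [0, -18, -7]
2    [0, -18, -7, 2]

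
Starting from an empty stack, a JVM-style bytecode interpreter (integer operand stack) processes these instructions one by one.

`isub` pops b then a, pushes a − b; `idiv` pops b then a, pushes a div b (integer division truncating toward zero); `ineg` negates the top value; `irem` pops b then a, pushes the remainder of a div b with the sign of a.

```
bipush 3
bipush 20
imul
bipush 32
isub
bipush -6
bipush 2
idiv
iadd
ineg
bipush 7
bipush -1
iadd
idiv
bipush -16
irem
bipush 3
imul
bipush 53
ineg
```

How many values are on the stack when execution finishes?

bipush 3    3
bipush 20   3 20
imul        60
bipush 32   60 32
isub        28
bipush -6   28 -6
bipush 2    28 -6 2
idiv        28 -3
iadd        25
ineg        -25
bipush 7    -25 7
bipush -1   -25 7 -1
iadd        -25 6
idiv        -4
bipush -16  -4 -16
irem        -4
bipush 3    -4 3
imul        -12
bipush 53   -12 53
ineg        -12 -53

2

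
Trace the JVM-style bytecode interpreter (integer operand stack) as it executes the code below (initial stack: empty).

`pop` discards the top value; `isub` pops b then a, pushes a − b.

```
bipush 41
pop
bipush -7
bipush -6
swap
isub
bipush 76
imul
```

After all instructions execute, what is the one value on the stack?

76

bipush 41  41
pop        (empty)
bipush -7  -7
bipush -6  -7 -6
swap       -6 -7
isub       1
bipush 76  1 76
imul       76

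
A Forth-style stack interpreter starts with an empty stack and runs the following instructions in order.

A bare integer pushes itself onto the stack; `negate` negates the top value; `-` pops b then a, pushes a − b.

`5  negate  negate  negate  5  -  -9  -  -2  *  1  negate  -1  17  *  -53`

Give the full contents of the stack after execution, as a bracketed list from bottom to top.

5      → [5]
negate → [-5]
negate → [5]
negate → [-5]
5      → [-5, 5]
-      → [-10]
-9     → [-10, -9]
-      → [-1]
-2     → [-1, -2]
*      → [2]
1      → [2, 1]
negate → [2, -1]
-1     → [2, -1, -1]
17     → [2, -1, -1, 17]
*      → [2, -1, -17]
-53    → [2, -1, -17, -53]

[2, -1, -17, -53]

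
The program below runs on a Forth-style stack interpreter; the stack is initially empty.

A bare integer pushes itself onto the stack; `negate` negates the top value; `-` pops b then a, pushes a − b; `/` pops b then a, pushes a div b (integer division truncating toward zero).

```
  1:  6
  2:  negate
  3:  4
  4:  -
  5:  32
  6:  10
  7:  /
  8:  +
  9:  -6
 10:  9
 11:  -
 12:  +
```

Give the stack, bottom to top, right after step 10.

6      : [6]
negate : [-6]
4      : [-6, 4]
-      : [-10]
32     : [-10, 32]
10     : [-10, 32, 10]
/      : [-10, 3]
+      : [-7]
-6     : [-7, -6]
9      : [-7, -6, 9]

[-7, -6, 9]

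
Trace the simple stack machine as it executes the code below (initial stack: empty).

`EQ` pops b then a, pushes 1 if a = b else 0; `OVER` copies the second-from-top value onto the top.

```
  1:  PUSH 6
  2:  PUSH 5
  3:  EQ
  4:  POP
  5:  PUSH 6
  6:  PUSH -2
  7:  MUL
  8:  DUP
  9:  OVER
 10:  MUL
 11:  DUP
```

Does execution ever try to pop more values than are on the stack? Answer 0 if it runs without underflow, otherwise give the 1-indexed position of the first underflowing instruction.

0

PUSH 6  → 6
PUSH 5  → 6 5
EQ      → 0
POP     → (empty)
PUSH 6  → 6
PUSH -2 → 6 -2
MUL     → -12
DUP     → -12 -12
OVER    → -12 -12 -12
MUL     → -12 144
DUP     → -12 144 144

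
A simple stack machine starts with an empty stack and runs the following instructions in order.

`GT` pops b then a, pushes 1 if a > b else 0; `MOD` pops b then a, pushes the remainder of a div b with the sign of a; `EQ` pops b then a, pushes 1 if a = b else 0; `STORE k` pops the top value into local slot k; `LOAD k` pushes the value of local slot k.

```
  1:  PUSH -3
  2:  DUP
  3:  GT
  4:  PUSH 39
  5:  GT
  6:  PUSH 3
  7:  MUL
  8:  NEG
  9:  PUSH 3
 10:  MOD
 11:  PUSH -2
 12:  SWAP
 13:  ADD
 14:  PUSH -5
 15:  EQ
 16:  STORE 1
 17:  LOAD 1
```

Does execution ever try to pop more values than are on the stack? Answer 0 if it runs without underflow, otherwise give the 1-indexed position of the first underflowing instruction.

0

PUSH -3 : [-3]
DUP     : [-3, -3]
GT      : [0]
PUSH 39 : [0, 39]
GT      : [0]
PUSH 3  : [0, 3]
MUL     : [0]
NEG     : [0]
PUSH 3  : [0, 3]
MOD     : [0]
PUSH -2 : [0, -2]
SWAP    : [-2, 0]
ADD     : [-2]
PUSH -5 : [-2, -5]
EQ      : [0]
STORE 1 : []
LOAD 1  : [0]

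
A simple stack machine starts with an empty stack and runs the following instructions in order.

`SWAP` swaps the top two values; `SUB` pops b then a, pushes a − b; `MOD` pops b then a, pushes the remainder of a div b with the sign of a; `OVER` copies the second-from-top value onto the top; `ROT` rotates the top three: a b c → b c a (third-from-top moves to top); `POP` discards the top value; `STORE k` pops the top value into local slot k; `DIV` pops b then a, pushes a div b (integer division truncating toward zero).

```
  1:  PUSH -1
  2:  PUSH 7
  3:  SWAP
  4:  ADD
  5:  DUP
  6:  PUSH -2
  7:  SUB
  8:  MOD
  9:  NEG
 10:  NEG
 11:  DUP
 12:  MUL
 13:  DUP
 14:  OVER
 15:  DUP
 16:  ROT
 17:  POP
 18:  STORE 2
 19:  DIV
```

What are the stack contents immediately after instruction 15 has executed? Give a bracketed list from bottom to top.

[36, 36, 36, 36]

PUSH -1 -> [-1]
PUSH 7  -> [-1, 7]
SWAP    -> [7, -1]
ADD     -> [6]
DUP     -> [6, 6]
PUSH -2 -> [6, 6, -2]
SUB     -> [6, 8]
MOD     -> [6]
NEG     -> [-6]
NEG     -> [6]
DUP     -> [6, 6]
MUL     -> [36]
DUP     -> [36, 36]
OVER    -> [36, 36, 36]
DUP     -> [36, 36, 36, 36]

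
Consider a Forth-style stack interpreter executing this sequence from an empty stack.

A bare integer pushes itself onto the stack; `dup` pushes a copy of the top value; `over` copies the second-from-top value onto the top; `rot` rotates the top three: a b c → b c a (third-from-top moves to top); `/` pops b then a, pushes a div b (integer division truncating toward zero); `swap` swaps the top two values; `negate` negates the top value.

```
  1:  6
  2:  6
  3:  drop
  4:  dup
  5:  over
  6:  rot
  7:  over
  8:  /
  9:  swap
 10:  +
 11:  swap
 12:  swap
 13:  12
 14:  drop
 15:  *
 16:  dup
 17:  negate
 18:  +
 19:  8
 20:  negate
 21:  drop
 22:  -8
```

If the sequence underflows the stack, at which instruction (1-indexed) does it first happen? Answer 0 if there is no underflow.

6      : [6]
6      : [6, 6]
drop   : [6]
dup    : [6, 6]
over   : [6, 6, 6]
rot    : [6, 6, 6]
over   : [6, 6, 6, 6]
/      : [6, 6, 1]
swap   : [6, 1, 6]
+      : [6, 7]
swap   : [7, 6]
swap   : [6, 7]
12     : [6, 7, 12]
drop   : [6, 7]
*      : [42]
dup    : [42, 42]
negate : [42, -42]
+      : [0]
8      : [0, 8]
negate : [0, -8]
drop   : [0]
-8     : [0, -8]

0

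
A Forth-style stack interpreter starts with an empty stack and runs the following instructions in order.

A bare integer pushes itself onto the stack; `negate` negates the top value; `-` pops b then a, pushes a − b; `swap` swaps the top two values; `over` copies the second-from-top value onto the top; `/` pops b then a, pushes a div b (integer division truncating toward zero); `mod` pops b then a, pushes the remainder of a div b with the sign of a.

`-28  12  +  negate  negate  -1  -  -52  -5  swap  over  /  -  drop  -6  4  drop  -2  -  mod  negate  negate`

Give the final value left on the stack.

-28    : -28
12     : -28 12
+      : -16
negate : 16
negate : -16
-1     : -16 -1
-      : -15
-52    : -15 -52
-5     : -15 -52 -5
swap   : -15 -5 -52
over   : -15 -5 -52 -5
/      : -15 -5 10
-      : -15 -15
drop   : -15
-6     : -15 -6
4      : -15 -6 4
drop   : -15 -6
-2     : -15 -6 -2
-      : -15 -4
mod    : -3
negate : 3
negate : -3

-3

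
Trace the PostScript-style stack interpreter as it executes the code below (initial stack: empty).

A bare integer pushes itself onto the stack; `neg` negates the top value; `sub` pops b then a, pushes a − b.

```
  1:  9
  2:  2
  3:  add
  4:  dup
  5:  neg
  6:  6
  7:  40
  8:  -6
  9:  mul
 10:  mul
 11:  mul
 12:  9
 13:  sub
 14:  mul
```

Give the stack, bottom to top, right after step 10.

9    9
2    9 2
add  11
dup  11 11
neg  11 -11
6    11 -11 6
40   11 -11 6 40
-6   11 -11 6 40 -6
mul  11 -11 6 -240
mul  11 -11 -1440

[11, -11, -1440]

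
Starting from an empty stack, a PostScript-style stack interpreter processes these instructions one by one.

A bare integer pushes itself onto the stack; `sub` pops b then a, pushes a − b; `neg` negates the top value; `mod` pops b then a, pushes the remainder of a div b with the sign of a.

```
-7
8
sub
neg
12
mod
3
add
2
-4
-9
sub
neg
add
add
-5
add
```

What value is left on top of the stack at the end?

-7   -7
8    -7 8
sub  -15
neg  15
12   15 12
mod  3
3    3 3
add  6
2    6 2
-4   6 2 -4
-9   6 2 -4 -9
sub  6 2 5
neg  6 2 -5
add  6 -3
add  3
-5   3 -5
add  -2

-2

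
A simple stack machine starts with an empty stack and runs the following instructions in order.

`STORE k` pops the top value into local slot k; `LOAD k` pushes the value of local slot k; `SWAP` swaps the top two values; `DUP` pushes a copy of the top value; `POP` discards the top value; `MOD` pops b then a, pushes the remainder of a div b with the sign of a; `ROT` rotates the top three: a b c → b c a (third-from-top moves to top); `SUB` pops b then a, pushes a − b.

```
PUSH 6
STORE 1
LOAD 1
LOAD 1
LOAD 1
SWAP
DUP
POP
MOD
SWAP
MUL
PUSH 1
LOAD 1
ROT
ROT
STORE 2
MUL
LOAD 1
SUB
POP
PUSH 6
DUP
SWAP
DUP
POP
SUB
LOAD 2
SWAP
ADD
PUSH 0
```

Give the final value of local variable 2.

PUSH 6  : [6]
STORE 1 : []
LOAD 1  : [6]
LOAD 1  : [6, 6]
LOAD 1  : [6, 6, 6]
SWAP    : [6, 6, 6]
DUP     : [6, 6, 6, 6]
POP     : [6, 6, 6]
MOD     : [6, 0]
SWAP    : [0, 6]
MUL     : [0]
PUSH 1  : [0, 1]
LOAD 1  : [0, 1, 6]
ROT     : [1, 6, 0]
ROT     : [6, 0, 1]
STORE 2 : [6, 0]
MUL     : [0]
LOAD 1  : [0, 6]
SUB     : [-6]
POP     : []
PUSH 6  : [6]
DUP     : [6, 6]
SWAP    : [6, 6]
DUP     : [6, 6, 6]
POP     : [6, 6]
SUB     : [0]
LOAD 2  : [0, 1]
SWAP    : [1, 0]
ADD     : [1]
PUSH 0  : [1, 0]

1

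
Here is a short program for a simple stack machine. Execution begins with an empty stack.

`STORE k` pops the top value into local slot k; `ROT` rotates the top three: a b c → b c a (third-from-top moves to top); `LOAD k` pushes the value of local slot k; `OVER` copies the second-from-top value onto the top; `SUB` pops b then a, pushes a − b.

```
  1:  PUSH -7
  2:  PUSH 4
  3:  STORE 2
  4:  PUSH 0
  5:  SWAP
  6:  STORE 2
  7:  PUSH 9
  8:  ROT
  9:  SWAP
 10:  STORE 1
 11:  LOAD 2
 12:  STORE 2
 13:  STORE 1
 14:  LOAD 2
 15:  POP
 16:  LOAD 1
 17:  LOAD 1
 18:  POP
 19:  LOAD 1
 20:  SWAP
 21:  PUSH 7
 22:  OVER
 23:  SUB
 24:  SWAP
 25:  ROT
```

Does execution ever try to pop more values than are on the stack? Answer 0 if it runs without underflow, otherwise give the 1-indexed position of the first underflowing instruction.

PUSH -7  -7
PUSH 4   -7 4
STORE 2  -7
PUSH 0   -7 0
SWAP     0 -7
STORE 2  0
PUSH 9   0 9
ROT  — needs 3 operands, stack has 2 → underflow

8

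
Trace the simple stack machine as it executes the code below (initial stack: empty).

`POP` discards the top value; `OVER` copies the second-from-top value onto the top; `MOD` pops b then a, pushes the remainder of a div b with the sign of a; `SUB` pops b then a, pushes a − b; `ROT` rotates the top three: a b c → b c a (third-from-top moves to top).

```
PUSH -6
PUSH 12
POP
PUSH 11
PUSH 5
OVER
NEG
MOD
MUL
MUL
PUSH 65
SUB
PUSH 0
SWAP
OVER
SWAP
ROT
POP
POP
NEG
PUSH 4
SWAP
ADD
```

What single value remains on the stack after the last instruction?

4

PUSH -6 → [-6]
PUSH 12 → [-6, 12]
POP     → [-6]
PUSH 11 → [-6, 11]
PUSH 5  → [-6, 11, 5]
OVER    → [-6, 11, 5, 11]
NEG     → [-6, 11, 5, -11]
MOD     → [-6, 11, 5]
MUL     → [-6, 55]
MUL     → [-330]
PUSH 65 → [-330, 65]
SUB     → [-395]
PUSH 0  → [-395, 0]
SWAP    → [0, -395]
OVER    → [0, -395, 0]
SWAP    → [0, 0, -395]
ROT     → [0, -395, 0]
POP     → [0, -395]
POP     → [0]
NEG     → [0]
PUSH 4  → [0, 4]
SWAP    → [4, 0]
ADD     → [4]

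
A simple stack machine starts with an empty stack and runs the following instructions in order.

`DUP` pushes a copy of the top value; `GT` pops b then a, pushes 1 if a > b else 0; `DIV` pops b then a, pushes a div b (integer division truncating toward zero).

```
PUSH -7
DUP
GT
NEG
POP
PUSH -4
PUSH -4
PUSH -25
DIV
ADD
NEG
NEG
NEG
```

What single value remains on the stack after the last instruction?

4

PUSH -7   [-7]
DUP       [-7, -7]
GT        [0]
NEG       [0]
POP       []
PUSH -4   [-4]
PUSH -4   [-4, -4]
PUSH -25  [-4, -4, -25]
DIV       [-4, 0]
ADD       [-4]
NEG       [4]
NEG       [-4]
NEG       [4]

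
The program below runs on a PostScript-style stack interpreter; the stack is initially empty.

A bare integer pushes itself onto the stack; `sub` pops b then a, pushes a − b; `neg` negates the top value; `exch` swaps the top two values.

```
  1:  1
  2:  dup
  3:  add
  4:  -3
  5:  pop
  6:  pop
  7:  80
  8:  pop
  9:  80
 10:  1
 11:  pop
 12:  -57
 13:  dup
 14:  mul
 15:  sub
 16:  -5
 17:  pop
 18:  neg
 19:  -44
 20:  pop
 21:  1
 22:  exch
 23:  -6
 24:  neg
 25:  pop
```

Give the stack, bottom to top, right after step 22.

1    → 1
dup  → 1 1
add  → 2
-3   → 2 -3
pop  → 2
pop  → (empty)
80   → 80
pop  → (empty)
80   → 80
1    → 80 1
pop  → 80
-57  → 80 -57
dup  → 80 -57 -57
mul  → 80 3249
sub  → -3169
-5   → -3169 -5
pop  → -3169
neg  → 3169
-44  → 3169 -44
pop  → 3169
1    → 3169 1
exch → 1 3169

[1, 3169]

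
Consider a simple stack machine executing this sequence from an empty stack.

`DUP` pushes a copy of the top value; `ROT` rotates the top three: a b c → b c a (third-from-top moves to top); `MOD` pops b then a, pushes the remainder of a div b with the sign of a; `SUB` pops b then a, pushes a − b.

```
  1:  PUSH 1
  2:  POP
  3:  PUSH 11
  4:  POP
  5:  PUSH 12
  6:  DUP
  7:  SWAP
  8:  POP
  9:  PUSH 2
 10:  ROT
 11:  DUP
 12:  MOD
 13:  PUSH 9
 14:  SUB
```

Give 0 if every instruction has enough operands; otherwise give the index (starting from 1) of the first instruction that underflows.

10

PUSH 1  : 1
POP     : (empty)
PUSH 11 : 11
POP     : (empty)
PUSH 12 : 12
DUP     : 12 12
SWAP    : 12 12
POP     : 12
PUSH 2  : 12 2
ROT  — needs 3 operands, stack has 2 → underflow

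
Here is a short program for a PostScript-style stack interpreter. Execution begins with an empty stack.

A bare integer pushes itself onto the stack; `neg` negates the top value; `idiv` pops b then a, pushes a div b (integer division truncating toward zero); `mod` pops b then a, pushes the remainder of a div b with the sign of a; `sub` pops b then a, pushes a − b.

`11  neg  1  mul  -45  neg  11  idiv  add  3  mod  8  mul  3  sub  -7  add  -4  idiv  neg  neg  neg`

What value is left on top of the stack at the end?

-4

11    [11]
neg   [-11]
1     [-11, 1]
mul   [-11]
-45   [-11, -45]
neg   [-11, 45]
11    [-11, 45, 11]
idiv  [-11, 4]
add   [-7]
3     [-7, 3]
mod   [-1]
8     [-1, 8]
mul   [-8]
3     [-8, 3]
sub   [-11]
-7    [-11, -7]
add   [-18]
-4    [-18, -4]
idiv  [4]
neg   [-4]
neg   [4]
neg   [-4]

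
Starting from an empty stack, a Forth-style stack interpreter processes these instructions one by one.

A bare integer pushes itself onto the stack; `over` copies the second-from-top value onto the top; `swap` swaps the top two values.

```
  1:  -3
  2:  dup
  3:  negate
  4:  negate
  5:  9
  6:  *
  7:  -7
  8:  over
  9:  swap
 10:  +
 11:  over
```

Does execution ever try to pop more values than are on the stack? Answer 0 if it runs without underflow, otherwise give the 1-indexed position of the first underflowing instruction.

-3     : [-3]
dup    : [-3, -3]
negate : [-3, 3]
negate : [-3, -3]
9      : [-3, -3, 9]
*      : [-3, -27]
-7     : [-3, -27, -7]
over   : [-3, -27, -7, -27]
swap   : [-3, -27, -27, -7]
+      : [-3, -27, -34]
over   : [-3, -27, -34, -27]

0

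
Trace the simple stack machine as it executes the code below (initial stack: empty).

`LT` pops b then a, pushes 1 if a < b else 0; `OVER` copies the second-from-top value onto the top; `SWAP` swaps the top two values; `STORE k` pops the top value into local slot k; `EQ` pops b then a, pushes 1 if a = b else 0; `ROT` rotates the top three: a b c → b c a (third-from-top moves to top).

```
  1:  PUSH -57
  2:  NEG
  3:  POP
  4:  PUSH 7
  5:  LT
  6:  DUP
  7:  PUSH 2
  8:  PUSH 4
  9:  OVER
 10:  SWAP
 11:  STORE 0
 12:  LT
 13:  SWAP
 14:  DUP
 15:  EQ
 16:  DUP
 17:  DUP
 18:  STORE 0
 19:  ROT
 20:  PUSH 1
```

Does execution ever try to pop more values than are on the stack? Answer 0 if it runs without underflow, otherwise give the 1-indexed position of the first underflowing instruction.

PUSH -57 : -57
NEG      : 57
POP      : (empty)
PUSH 7   : 7
LT  — needs 2 operands, stack has 1 → underflow

5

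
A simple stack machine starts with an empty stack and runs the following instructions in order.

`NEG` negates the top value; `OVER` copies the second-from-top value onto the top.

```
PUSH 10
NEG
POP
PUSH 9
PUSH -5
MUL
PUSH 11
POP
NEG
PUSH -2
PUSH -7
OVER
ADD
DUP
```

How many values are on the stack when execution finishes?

4

PUSH 10  10
NEG      -10
POP      (empty)
PUSH 9   9
PUSH -5  9 -5
MUL      -45
PUSH 11  -45 11
POP      -45
NEG      45
PUSH -2  45 -2
PUSH -7  45 -2 -7
OVER     45 -2 -7 -2
ADD      45 -2 -9
DUP      45 -2 -9 -9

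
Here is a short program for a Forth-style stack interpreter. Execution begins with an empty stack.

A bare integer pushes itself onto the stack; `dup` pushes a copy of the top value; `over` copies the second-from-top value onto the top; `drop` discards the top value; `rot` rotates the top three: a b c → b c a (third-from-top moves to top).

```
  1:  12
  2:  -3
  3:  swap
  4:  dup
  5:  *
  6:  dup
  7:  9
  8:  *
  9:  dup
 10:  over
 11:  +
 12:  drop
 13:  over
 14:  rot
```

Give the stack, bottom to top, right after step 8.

[-3, 144, 1296]

12   : 12
-3   : 12 -3
swap : -3 12
dup  : -3 12 12
*    : -3 144
dup  : -3 144 144
9    : -3 144 144 9
*    : -3 144 1296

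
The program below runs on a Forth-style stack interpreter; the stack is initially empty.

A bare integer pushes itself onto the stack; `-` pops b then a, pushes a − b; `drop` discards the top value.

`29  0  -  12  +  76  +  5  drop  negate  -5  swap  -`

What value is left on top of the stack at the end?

112

29      29
0       29 0
-       29
12      29 12
+       41
76      41 76
+       117
5       117 5
drop    117
negate  -117
-5      -117 -5
swap    -5 -117
-       112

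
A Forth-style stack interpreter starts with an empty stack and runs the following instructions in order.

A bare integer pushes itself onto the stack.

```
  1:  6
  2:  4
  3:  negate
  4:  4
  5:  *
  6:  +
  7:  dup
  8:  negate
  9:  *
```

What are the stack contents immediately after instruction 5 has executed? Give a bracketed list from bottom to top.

6      → [6]
4      → [6, 4]
negate → [6, -4]
4      → [6, -4, 4]
*      → [6, -16]

[6, -16]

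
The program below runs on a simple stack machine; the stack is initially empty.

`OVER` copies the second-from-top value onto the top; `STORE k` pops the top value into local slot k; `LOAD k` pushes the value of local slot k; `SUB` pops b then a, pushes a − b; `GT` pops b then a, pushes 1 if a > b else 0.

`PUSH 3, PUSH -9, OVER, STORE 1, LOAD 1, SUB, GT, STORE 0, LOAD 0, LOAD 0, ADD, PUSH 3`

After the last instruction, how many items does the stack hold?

PUSH 3  -> [3]
PUSH -9 -> [3, -9]
OVER    -> [3, -9, 3]
STORE 1 -> [3, -9]
LOAD 1  -> [3, -9, 3]
SUB     -> [3, -12]
GT      -> [1]
STORE 0 -> []
LOAD 0  -> [1]
LOAD 0  -> [1, 1]
ADD     -> [2]
PUSH 3  -> [2, 3]

2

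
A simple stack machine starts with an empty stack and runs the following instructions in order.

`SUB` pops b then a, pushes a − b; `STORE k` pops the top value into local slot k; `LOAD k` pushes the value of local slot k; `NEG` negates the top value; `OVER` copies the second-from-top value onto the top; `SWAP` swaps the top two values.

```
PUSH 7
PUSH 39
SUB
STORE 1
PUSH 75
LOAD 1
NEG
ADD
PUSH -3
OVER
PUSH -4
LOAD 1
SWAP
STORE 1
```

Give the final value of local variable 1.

-4

PUSH 7   7
PUSH 39  7 39
SUB      -32
STORE 1  (empty)
PUSH 75  75
LOAD 1   75 -32
NEG      75 32
ADD      107
PUSH -3  107 -3
OVER     107 -3 107
PUSH -4  107 -3 107 -4
LOAD 1   107 -3 107 -4 -32
SWAP     107 -3 107 -32 -4
STORE 1  107 -3 107 -32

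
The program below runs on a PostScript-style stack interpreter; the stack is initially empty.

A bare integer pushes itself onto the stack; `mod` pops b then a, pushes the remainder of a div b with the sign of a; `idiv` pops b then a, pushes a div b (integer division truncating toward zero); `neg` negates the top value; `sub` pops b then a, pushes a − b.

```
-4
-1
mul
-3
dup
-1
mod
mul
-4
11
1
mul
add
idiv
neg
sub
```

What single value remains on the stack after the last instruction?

-4   -> [-4]
-1   -> [-4, -1]
mul  -> [4]
-3   -> [4, -3]
dup  -> [4, -3, -3]
-1   -> [4, -3, -3, -1]
mod  -> [4, -3, 0]
mul  -> [4, 0]
-4   -> [4, 0, -4]
11   -> [4, 0, -4, 11]
1    -> [4, 0, -4, 11, 1]
mul  -> [4, 0, -4, 11]
add  -> [4, 0, 7]
idiv -> [4, 0]
neg  -> [4, 0]
sub  -> [4]

4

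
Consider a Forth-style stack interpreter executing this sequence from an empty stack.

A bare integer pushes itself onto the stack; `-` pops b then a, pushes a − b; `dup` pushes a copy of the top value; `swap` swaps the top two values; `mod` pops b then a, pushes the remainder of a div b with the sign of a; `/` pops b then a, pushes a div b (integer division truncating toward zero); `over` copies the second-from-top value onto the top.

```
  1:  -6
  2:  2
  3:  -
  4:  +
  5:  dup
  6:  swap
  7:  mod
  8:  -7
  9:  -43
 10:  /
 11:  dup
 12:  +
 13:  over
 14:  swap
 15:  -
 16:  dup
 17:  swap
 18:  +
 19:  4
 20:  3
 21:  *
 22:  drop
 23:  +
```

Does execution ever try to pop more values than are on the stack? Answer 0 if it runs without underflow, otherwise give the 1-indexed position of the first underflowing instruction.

-6  [-6]
2   [-6, 2]
-   [-8]
+  — needs 2 operands, stack has 1 → underflow

4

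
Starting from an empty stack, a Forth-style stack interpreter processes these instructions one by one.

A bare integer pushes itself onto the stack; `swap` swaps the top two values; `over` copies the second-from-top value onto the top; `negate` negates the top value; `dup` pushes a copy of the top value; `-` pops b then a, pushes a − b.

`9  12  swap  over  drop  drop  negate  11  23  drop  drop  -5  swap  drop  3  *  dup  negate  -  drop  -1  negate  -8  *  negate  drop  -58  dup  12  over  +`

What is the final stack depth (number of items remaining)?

3

9      → 9
12     → 9 12
swap   → 12 9
over   → 12 9 12
drop   → 12 9
drop   → 12
negate → -12
11     → -12 11
23     → -12 11 23
drop   → -12 11
drop   → -12
-5     → -12 -5
swap   → -5 -12
drop   → -5
3      → -5 3
*      → -15
dup    → -15 -15
negate → -15 15
-      → -30
drop   → (empty)
-1     → -1
negate → 1
-8     → 1 -8
*      → -8
negate → 8
drop   → (empty)
-58    → -58
dup    → -58 -58
12     → -58 -58 12
over   → -58 -58 12 -58
+      → -58 -58 -46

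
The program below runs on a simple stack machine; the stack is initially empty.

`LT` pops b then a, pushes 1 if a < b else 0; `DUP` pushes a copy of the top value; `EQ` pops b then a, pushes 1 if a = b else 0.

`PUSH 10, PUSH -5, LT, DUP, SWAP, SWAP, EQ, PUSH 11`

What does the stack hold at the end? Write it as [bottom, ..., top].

[1, 11]

PUSH 10  10
PUSH -5  10 -5
LT       0
DUP      0 0
SWAP     0 0
SWAP     0 0
EQ       1
PUSH 11  1 11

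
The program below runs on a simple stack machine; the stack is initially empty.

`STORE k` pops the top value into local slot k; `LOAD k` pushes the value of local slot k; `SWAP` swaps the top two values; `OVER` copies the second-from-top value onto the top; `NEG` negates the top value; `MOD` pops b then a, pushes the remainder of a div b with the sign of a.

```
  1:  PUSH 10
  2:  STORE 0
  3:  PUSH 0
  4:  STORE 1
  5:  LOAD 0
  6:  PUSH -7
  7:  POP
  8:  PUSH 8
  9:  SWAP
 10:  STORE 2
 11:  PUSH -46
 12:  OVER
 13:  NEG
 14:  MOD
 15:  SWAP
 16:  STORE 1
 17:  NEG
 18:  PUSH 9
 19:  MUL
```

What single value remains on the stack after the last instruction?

PUSH 10  : 10
STORE 0  : (empty)
PUSH 0   : 0
STORE 1  : (empty)
LOAD 0   : 10
PUSH -7  : 10 -7
POP      : 10
PUSH 8   : 10 8
SWAP     : 8 10
STORE 2  : 8
PUSH -46 : 8 -46
OVER     : 8 -46 8
NEG      : 8 -46 -8
MOD      : 8 -6
SWAP     : -6 8
STORE 1  : -6
NEG      : 6
PUSH 9   : 6 9
MUL      : 54

54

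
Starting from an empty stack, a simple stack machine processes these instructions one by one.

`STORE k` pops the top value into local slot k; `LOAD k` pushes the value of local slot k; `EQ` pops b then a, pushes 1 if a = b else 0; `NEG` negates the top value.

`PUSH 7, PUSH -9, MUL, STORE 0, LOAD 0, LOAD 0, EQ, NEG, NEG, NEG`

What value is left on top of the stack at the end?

-1

PUSH 7  -> [7]
PUSH -9 -> [7, -9]
MUL     -> [-63]
STORE 0 -> []
LOAD 0  -> [-63]
LOAD 0  -> [-63, -63]
EQ      -> [1]
NEG     -> [-1]
NEG     -> [1]
NEG     -> [-1]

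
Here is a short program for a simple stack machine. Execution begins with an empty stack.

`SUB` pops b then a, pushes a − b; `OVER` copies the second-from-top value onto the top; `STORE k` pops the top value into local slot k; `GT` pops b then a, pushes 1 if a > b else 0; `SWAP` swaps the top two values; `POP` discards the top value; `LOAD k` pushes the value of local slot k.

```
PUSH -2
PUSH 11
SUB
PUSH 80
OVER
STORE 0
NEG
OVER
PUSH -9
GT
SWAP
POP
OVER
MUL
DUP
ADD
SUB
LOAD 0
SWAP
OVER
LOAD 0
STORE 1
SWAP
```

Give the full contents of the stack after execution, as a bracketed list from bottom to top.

PUSH -2  -2
PUSH 11  -2 11
SUB      -13
PUSH 80  -13 80
OVER     -13 80 -13
STORE 0  -13 80
NEG      -13 -80
OVER     -13 -80 -13
PUSH -9  -13 -80 -13 -9
GT       -13 -80 0
SWAP     -13 0 -80
POP      -13 0
OVER     -13 0 -13
MUL      -13 0
DUP      -13 0 0
ADD      -13 0
SUB      -13
LOAD 0   -13 -13
SWAP     -13 -13
OVER     -13 -13 -13
LOAD 0   -13 -13 -13 -13
STORE 1  -13 -13 -13
SWAP     -13 -13 -13

[-13, -13, -13]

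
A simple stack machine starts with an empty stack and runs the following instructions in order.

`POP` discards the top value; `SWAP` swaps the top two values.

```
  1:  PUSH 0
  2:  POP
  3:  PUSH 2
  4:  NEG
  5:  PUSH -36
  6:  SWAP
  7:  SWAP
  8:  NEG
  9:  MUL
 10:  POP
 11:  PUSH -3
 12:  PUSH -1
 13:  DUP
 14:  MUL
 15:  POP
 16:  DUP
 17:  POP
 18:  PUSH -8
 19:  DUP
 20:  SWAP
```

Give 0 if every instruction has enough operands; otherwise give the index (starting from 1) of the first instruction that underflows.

PUSH 0    [0]
POP       []
PUSH 2    [2]
NEG       [-2]
PUSH -36  [-2, -36]
SWAP      [-36, -2]
SWAP      [-2, -36]
NEG       [-2, 36]
MUL       [-72]
POP       []
PUSH -3   [-3]
PUSH -1   [-3, -1]
DUP       [-3, -1, -1]
MUL       [-3, 1]
POP       [-3]
DUP       [-3, -3]
POP       [-3]
PUSH -8   [-3, -8]
DUP       [-3, -8, -8]
SWAP      [-3, -8, -8]

0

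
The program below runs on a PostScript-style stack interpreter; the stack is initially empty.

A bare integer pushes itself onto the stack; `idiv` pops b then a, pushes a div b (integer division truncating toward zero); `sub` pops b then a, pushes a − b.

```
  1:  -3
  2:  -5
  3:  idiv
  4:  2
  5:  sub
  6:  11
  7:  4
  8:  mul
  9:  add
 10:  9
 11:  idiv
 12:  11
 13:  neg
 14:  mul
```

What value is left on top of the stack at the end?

-44

-3   → -3
-5   → -3 -5
idiv → 0
2    → 0 2
sub  → -2
11   → -2 11
4    → -2 11 4
mul  → -2 44
add  → 42
9    → 42 9
idiv → 4
11   → 4 11
neg  → 4 -11
mul  → -44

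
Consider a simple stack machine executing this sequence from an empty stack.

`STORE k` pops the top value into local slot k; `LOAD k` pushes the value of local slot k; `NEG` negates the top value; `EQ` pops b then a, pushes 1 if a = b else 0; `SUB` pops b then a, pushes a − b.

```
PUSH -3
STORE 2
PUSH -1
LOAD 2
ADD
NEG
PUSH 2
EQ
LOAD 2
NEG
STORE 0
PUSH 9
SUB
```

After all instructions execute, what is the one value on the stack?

PUSH -3  [-3]
STORE 2  []
PUSH -1  [-1]
LOAD 2   [-1, -3]
ADD      [-4]
NEG      [4]
PUSH 2   [4, 2]
EQ       [0]
LOAD 2   [0, -3]
NEG      [0, 3]
STORE 0  [0]
PUSH 9   [0, 9]
SUB      [-9]

-9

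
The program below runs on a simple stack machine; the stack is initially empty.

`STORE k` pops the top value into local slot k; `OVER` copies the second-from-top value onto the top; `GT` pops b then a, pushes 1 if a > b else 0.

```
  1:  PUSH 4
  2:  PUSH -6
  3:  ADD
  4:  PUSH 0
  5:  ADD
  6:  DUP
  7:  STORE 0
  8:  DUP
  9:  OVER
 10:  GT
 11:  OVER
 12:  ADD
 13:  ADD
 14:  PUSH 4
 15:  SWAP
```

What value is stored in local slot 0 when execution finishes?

PUSH 4  → [4]
PUSH -6 → [4, -6]
ADD     → [-2]
PUSH 0  → [-2, 0]
ADD     → [-2]
DUP     → [-2, -2]
STORE 0 → [-2]
DUP     → [-2, -2]
OVER    → [-2, -2, -2]
GT      → [-2, 0]
OVER    → [-2, 0, -2]
ADD     → [-2, -2]
ADD     → [-4]
PUSH 4  → [-4, 4]
SWAP    → [4, -4]

-2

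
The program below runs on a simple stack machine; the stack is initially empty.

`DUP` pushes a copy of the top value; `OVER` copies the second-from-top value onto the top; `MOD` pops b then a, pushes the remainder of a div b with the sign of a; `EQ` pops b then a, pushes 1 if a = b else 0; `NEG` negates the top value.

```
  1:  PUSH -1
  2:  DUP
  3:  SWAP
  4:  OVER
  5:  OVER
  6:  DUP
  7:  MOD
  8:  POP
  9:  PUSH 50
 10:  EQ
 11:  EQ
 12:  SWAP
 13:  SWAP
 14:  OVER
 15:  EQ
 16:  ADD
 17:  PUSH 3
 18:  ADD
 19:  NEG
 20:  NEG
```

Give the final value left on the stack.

2

PUSH -1 → -1
DUP     → -1 -1
SWAP    → -1 -1
OVER    → -1 -1 -1
OVER    → -1 -1 -1 -1
DUP     → -1 -1 -1 -1 -1
MOD     → -1 -1 -1 0
POP     → -1 -1 -1
PUSH 50 → -1 -1 -1 50
EQ      → -1 -1 0
EQ      → -1 0
SWAP    → 0 -1
SWAP    → -1 0
OVER    → -1 0 -1
EQ      → -1 0
ADD     → -1
PUSH 3  → -1 3
ADD     → 2
NEG     → -2
NEG     → 2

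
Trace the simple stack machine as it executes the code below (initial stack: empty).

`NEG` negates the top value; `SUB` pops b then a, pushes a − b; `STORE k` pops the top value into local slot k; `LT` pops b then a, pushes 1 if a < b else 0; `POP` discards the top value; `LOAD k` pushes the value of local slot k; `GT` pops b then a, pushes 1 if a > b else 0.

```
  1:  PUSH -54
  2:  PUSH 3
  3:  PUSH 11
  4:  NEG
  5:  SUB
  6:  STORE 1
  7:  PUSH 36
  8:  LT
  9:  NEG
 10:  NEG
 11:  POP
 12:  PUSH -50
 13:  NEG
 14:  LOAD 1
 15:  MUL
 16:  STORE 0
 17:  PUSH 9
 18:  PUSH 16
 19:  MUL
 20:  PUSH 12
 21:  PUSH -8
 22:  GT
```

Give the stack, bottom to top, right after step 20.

[144, 12]

PUSH -54 : [-54]
PUSH 3   : [-54, 3]
PUSH 11  : [-54, 3, 11]
NEG      : [-54, 3, -11]
SUB      : [-54, 14]
STORE 1  : [-54]
PUSH 36  : [-54, 36]
LT       : [1]
NEG      : [-1]
NEG      : [1]
POP      : []
PUSH -50 : [-50]
NEG      : [50]
LOAD 1   : [50, 14]
MUL      : [700]
STORE 0  : []
PUSH 9   : [9]
PUSH 16  : [9, 16]
MUL      : [144]
PUSH 12  : [144, 12]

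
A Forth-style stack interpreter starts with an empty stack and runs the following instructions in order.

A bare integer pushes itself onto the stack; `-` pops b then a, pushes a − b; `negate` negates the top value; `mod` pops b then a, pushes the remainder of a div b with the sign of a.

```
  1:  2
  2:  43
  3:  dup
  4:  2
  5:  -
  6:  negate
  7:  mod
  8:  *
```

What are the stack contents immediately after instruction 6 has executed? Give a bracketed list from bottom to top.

[2, 43, -41]

2      : [2]
43     : [2, 43]
dup    : [2, 43, 43]
2      : [2, 43, 43, 2]
-      : [2, 43, 41]
negate : [2, 43, -41]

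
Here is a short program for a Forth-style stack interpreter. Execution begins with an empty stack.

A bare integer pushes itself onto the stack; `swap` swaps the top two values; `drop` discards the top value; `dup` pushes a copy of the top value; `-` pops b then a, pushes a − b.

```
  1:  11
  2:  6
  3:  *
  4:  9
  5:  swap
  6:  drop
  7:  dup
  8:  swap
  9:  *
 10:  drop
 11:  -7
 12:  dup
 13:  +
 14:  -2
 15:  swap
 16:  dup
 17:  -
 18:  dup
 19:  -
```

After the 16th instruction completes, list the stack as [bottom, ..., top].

[-2, -14, -14]

11   → [11]
6    → [11, 6]
*    → [66]
9    → [66, 9]
swap → [9, 66]
drop → [9]
dup  → [9, 9]
swap → [9, 9]
*    → [81]
drop → []
-7   → [-7]
dup  → [-7, -7]
+    → [-14]
-2   → [-14, -2]
swap → [-2, -14]
dup  → [-2, -14, -14]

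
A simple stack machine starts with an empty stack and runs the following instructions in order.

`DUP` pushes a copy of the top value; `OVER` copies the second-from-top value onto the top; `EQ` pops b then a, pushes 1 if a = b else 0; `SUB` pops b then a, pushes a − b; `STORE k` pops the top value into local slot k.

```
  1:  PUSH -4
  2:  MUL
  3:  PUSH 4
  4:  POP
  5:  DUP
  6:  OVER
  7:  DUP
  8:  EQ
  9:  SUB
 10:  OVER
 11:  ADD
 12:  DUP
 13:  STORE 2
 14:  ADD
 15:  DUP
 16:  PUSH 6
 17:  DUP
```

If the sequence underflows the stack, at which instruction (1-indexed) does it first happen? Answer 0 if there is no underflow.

PUSH -4 → -4
MUL  — needs 2 operands, stack has 1 → underflow

2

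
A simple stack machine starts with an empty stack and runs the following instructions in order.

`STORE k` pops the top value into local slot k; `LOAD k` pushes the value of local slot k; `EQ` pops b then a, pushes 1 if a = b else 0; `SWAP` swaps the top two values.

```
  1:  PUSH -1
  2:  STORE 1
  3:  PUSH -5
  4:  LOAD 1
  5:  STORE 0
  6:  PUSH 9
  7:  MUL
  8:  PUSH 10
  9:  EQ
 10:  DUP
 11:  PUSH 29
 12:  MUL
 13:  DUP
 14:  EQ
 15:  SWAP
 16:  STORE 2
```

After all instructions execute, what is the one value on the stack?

PUSH -1  [-1]
STORE 1  []
PUSH -5  [-5]
LOAD 1   [-5, -1]
STORE 0  [-5]
PUSH 9   [-5, 9]
MUL      [-45]
PUSH 10  [-45, 10]
EQ       [0]
DUP      [0, 0]
PUSH 29  [0, 0, 29]
MUL      [0, 0]
DUP      [0, 0, 0]
EQ       [0, 1]
SWAP     [1, 0]
STORE 2  [1]

1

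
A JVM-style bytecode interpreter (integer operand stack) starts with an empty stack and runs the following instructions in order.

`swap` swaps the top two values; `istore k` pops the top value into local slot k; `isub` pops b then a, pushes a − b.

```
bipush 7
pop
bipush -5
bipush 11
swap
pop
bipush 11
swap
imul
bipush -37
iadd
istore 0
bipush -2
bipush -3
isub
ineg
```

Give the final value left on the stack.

bipush 7   -> [7]
pop        -> []
bipush -5  -> [-5]
bipush 11  -> [-5, 11]
swap       -> [11, -5]
pop        -> [11]
bipush 11  -> [11, 11]
swap       -> [11, 11]
imul       -> [121]
bipush -37 -> [121, -37]
iadd       -> [84]
istore 0   -> []
bipush -2  -> [-2]
bipush -3  -> [-2, -3]
isub       -> [1]
ineg       -> [-1]

-1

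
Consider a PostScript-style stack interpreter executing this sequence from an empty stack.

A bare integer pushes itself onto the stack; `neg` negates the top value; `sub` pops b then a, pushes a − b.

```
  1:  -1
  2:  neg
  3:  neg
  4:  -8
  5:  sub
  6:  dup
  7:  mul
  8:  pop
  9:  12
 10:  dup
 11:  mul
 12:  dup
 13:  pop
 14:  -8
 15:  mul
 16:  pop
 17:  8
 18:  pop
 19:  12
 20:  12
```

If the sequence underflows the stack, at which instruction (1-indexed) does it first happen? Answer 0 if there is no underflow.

-1  : -1
neg : 1
neg : -1
-8  : -1 -8
sub : 7
dup : 7 7
mul : 49
pop : (empty)
12  : 12
dup : 12 12
mul : 144
dup : 144 144
pop : 144
-8  : 144 -8
mul : -1152
pop : (empty)
8   : 8
pop : (empty)
12  : 12
12  : 12 12

0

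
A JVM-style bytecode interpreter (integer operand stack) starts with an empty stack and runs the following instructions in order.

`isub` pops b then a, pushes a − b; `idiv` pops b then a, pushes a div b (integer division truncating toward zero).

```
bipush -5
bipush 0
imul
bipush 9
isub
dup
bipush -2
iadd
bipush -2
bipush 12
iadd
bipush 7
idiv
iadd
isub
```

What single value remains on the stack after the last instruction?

1

bipush -5 -> [-5]
bipush 0  -> [-5, 0]
imul      -> [0]
bipush 9  -> [0, 9]
isub      -> [-9]
dup       -> [-9, -9]
bipush -2 -> [-9, -9, -2]
iadd      -> [-9, -11]
bipush -2 -> [-9, -11, -2]
bipush 12 -> [-9, -11, -2, 12]
iadd      -> [-9, -11, 10]
bipush 7  -> [-9, -11, 10, 7]
idiv      -> [-9, -11, 1]
iadd      -> [-9, -10]
isub      -> [1]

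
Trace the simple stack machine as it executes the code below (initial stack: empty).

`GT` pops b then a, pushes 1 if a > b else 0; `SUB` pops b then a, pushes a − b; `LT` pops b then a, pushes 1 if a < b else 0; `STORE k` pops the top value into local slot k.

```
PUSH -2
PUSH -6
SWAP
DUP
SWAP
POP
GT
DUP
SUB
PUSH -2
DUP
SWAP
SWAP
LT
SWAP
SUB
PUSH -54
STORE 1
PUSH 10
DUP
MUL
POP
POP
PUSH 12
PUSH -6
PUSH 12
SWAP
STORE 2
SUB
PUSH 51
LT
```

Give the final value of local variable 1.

PUSH -2  → -2
PUSH -6  → -2 -6
SWAP     → -6 -2
DUP      → -6 -2 -2
SWAP     → -6 -2 -2
POP      → -6 -2
GT       → 0
DUP      → 0 0
SUB      → 0
PUSH -2  → 0 -2
DUP      → 0 -2 -2
SWAP     → 0 -2 -2
SWAP     → 0 -2 -2
LT       → 0 0
SWAP     → 0 0
SUB      → 0
PUSH -54 → 0 -54
STORE 1  → 0
PUSH 10  → 0 10
DUP      → 0 10 10
MUL      → 0 100
POP      → 0
POP      → (empty)
PUSH 12  → 12
PUSH -6  → 12 -6
PUSH 12  → 12 -6 12
SWAP     → 12 12 -6
STORE 2  → 12 12
SUB      → 0
PUSH 51  → 0 51
LT       → 1

-54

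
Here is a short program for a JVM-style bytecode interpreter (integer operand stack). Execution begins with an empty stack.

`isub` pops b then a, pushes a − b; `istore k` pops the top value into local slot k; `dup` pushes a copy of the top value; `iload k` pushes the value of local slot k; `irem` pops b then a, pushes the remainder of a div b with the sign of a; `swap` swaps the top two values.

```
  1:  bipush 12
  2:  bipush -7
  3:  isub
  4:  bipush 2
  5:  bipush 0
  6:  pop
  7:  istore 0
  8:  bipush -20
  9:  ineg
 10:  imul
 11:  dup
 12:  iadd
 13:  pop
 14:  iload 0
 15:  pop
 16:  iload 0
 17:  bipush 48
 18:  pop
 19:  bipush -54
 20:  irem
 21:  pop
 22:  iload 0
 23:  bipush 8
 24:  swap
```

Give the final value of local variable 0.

2

bipush 12  -> 12
bipush -7  -> 12 -7
isub       -> 19
bipush 2   -> 19 2
bipush 0   -> 19 2 0
pop        -> 19 2
istore 0   -> 19
bipush -20 -> 19 -20
ineg       -> 19 20
imul       -> 380
dup        -> 380 380
iadd       -> 760
pop        -> (empty)
iload 0    -> 2
pop        -> (empty)
iload 0    -> 2
bipush 48  -> 2 48
pop        -> 2
bipush -54 -> 2 -54
irem       -> 2
pop        -> (empty)
iload 0    -> 2
bipush 8   -> 2 8
swap       -> 8 2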